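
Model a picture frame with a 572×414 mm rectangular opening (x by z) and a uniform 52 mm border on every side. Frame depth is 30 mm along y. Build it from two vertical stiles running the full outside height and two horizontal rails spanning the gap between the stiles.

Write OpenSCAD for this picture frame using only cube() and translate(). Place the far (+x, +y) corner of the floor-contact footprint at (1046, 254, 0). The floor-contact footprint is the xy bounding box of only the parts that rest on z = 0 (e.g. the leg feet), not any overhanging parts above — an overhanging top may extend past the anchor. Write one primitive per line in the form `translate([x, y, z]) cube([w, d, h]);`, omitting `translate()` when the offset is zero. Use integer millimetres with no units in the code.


translate([370, 224, 0]) cube([52, 30, 518]);
translate([994, 224, 0]) cube([52, 30, 518]);
translate([422, 224, 0]) cube([572, 30, 52]);
translate([422, 224, 466]) cube([572, 30, 52]);


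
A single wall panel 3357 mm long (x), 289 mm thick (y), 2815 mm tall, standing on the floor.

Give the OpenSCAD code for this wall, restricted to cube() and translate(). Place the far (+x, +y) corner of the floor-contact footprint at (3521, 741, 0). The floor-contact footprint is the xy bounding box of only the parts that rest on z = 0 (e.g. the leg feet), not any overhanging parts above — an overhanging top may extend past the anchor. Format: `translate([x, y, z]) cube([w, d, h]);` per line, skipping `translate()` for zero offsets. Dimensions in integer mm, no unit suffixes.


translate([164, 452, 0]) cube([3357, 289, 2815]);


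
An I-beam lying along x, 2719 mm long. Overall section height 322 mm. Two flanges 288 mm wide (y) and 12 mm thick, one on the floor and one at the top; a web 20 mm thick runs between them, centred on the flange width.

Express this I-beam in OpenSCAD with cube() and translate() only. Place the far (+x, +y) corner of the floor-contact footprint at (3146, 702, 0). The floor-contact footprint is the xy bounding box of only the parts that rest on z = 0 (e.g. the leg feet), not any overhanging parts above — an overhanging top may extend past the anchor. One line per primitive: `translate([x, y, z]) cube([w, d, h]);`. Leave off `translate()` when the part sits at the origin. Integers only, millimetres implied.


translate([427, 414, 0]) cube([2719, 288, 12]);
translate([427, 548, 12]) cube([2719, 20, 298]);
translate([427, 414, 310]) cube([2719, 288, 12]);


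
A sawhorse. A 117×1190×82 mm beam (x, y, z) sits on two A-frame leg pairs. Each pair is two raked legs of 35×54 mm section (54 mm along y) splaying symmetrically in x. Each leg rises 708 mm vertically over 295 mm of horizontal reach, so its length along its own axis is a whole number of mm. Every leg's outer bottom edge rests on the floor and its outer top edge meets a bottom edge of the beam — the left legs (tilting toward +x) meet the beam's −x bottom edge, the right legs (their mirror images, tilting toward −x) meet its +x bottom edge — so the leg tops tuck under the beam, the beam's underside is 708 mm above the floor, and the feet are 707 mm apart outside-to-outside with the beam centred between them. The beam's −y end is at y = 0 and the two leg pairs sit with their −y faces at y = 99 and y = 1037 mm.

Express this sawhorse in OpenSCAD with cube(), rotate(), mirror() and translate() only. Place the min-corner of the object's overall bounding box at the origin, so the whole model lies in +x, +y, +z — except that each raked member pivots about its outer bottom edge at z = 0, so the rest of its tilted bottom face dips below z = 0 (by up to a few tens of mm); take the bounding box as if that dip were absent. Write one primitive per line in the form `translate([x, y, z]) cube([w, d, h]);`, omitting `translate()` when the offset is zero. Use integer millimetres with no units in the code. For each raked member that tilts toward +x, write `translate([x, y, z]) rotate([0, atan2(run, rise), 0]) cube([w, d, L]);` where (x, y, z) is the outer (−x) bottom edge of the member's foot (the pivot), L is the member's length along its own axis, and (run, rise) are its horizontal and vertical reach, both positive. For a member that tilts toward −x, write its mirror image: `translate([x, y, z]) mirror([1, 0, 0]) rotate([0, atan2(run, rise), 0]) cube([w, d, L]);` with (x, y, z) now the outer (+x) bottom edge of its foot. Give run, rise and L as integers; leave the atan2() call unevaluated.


translate([295, 0, 708]) cube([117, 1190, 82]);
translate([0, 99, 0]) rotate([0, atan2(295, 708), 0]) cube([35, 54, 767]);
translate([707, 99, 0]) mirror([1, 0, 0]) rotate([0, atan2(295, 708), 0]) cube([35, 54, 767]);
translate([0, 1037, 0]) rotate([0, atan2(295, 708), 0]) cube([35, 54, 767]);
translate([707, 1037, 0]) mirror([1, 0, 0]) rotate([0, atan2(295, 708), 0]) cube([35, 54, 767]);


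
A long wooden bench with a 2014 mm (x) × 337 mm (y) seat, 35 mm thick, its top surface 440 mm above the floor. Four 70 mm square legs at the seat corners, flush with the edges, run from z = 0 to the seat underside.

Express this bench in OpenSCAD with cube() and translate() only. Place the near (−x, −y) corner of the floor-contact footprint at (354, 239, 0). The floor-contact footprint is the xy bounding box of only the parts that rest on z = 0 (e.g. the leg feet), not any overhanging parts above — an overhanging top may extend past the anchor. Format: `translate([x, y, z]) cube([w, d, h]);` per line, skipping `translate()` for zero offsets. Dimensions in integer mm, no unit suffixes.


translate([354, 239, 405]) cube([2014, 337, 35]);
translate([354, 239, 0]) cube([70, 70, 405]);
translate([354, 506, 0]) cube([70, 70, 405]);
translate([2298, 239, 0]) cube([70, 70, 405]);
translate([2298, 506, 0]) cube([70, 70, 405]);


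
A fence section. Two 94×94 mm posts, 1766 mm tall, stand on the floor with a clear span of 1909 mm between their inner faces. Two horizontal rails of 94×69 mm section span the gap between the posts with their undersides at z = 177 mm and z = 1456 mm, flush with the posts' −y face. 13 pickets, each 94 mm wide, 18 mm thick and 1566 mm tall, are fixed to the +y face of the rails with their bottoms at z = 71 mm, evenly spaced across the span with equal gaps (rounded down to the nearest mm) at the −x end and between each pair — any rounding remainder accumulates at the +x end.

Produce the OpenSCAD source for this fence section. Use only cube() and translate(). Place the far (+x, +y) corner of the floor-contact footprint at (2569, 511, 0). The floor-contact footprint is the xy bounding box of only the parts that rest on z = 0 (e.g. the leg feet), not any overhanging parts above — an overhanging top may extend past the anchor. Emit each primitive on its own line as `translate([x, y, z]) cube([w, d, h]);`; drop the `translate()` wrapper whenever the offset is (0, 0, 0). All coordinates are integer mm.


translate([472, 417, 0]) cube([94, 94, 1766]);
translate([2475, 417, 0]) cube([94, 94, 1766]);
translate([566, 417, 177]) cube([1909, 94, 69]);
translate([566, 417, 1456]) cube([1909, 94, 69]);
translate([615, 511, 71]) cube([94, 18, 1566]);
translate([758, 511, 71]) cube([94, 18, 1566]);
translate([901, 511, 71]) cube([94, 18, 1566]);
translate([1044, 511, 71]) cube([94, 18, 1566]);
translate([1187, 511, 71]) cube([94, 18, 1566]);
translate([1330, 511, 71]) cube([94, 18, 1566]);
translate([1473, 511, 71]) cube([94, 18, 1566]);
translate([1616, 511, 71]) cube([94, 18, 1566]);
translate([1759, 511, 71]) cube([94, 18, 1566]);
translate([1902, 511, 71]) cube([94, 18, 1566]);
translate([2045, 511, 71]) cube([94, 18, 1566]);
translate([2188, 511, 71]) cube([94, 18, 1566]);
translate([2331, 511, 71]) cube([94, 18, 1566]);


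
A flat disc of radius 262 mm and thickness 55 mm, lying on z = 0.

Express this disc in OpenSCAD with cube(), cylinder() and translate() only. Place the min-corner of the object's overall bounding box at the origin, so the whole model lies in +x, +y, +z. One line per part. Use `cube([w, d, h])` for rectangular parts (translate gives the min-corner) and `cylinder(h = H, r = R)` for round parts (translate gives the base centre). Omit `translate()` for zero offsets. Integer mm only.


translate([262, 262, 0]) cylinder(h = 55, r = 262);


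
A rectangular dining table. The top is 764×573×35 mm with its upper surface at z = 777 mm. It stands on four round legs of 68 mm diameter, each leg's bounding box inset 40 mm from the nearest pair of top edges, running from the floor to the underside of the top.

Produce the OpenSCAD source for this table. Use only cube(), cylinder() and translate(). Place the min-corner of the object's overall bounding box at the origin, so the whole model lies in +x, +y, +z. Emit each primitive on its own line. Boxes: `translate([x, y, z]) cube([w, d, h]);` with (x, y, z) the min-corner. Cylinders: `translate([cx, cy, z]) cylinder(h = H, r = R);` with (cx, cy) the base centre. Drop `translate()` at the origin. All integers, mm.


translate([0, 0, 742]) cube([764, 573, 35]);
translate([74, 74, 0]) cylinder(h = 742, r = 34);
translate([690, 74, 0]) cylinder(h = 742, r = 34);
translate([74, 499, 0]) cylinder(h = 742, r = 34);
translate([690, 499, 0]) cylinder(h = 742, r = 34);


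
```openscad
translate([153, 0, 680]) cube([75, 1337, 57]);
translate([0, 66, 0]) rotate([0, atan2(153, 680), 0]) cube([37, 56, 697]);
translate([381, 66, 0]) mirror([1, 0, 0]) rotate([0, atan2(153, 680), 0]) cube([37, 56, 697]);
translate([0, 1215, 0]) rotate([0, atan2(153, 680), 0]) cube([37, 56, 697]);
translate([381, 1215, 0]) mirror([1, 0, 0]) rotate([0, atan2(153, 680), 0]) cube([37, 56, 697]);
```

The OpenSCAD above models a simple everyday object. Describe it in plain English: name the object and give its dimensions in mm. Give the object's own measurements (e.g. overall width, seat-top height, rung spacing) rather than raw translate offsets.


A sawhorse. A 75×1337×57 mm beam (x, y, z) sits on two A-frame leg pairs. Each pair is two raked legs of 37×56 mm section (56 mm along y) splaying symmetrically in x. Each leg rises 680 mm vertically over 153 mm of horizontal reach and is 697 mm long along its own axis. Every leg's outer bottom edge rests on the floor and its outer top edge meets a bottom edge of the beam — the left legs (tilting toward +x) meet the beam's −x bottom edge, the right legs (their mirror images, tilting toward −x) meet its +x bottom edge — so the leg tops tuck under the beam, the beam's underside is 680 mm above the floor, and the feet are 381 mm apart outside-to-outside with the beam centred between them. The two leg pairs are set in 66 mm from either end of the beam.


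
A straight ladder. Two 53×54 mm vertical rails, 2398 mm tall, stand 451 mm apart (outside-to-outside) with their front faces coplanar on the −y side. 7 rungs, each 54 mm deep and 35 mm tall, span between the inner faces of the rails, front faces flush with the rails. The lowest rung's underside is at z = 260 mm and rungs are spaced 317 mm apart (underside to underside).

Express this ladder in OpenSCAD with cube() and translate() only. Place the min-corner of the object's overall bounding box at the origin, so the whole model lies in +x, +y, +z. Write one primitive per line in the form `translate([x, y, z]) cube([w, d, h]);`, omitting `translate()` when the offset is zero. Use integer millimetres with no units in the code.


cube([53, 54, 2398]);
translate([398, 0, 0]) cube([53, 54, 2398]);
translate([53, 0, 260]) cube([345, 54, 35]);
translate([53, 0, 577]) cube([345, 54, 35]);
translate([53, 0, 894]) cube([345, 54, 35]);
translate([53, 0, 1211]) cube([345, 54, 35]);
translate([53, 0, 1528]) cube([345, 54, 35]);
translate([53, 0, 1845]) cube([345, 54, 35]);
translate([53, 0, 2162]) cube([345, 54, 35]);


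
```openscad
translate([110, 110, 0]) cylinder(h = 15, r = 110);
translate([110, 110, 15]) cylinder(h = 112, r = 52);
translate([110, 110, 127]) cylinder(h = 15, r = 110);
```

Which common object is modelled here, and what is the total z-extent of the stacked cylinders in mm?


A spool. The overall height is 142 mm.

Three coaxial cylinders, large–small–large — a spool. Two 15 mm flanges and a 112 mm core give 15 + 112 + 15 = 142 mm.


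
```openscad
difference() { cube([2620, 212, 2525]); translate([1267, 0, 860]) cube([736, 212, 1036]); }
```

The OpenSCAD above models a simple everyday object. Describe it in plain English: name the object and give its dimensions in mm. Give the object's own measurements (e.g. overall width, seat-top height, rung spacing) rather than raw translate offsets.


A wall 2620 mm long (x), 212 mm thick (y), 2525 mm tall, with a rectangular window opening cut through it. The opening is 736 mm wide and 1036 mm tall; its sill is at z = 860 mm and its near (−x) edge is 1267 mm from the wall's −x end. The opening passes through the full wall thickness.


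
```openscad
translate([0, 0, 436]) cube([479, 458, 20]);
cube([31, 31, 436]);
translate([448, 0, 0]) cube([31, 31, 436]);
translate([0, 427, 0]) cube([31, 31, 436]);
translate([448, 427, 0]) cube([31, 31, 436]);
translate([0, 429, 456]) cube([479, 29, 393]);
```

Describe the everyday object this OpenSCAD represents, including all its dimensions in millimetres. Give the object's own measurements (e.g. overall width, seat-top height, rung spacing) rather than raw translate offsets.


A chair. The seat is a 479×458×20 mm slab with its top at z = 456 mm, on four 31×31 mm corner legs (flush with the seat edges, standing on z = 0). A flat backrest 29 mm thick, 393 mm tall, spans the full seat width and rises from the seat top along its +y edge, rear face flush with the rear of the seat.


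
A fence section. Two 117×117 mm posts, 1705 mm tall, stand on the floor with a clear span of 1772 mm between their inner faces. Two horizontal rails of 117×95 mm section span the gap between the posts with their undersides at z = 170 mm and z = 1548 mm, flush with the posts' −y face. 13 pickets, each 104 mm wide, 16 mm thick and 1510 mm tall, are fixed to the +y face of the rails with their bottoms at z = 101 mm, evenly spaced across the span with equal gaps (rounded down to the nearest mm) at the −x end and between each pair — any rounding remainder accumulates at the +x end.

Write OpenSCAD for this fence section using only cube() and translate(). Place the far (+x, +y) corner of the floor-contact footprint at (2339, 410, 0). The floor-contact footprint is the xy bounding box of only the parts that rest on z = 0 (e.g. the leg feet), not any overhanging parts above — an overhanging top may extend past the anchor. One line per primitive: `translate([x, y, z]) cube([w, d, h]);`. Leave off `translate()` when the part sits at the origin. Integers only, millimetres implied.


translate([333, 293, 0]) cube([117, 117, 1705]);
translate([2222, 293, 0]) cube([117, 117, 1705]);
translate([450, 293, 170]) cube([1772, 117, 95]);
translate([450, 293, 1548]) cube([1772, 117, 95]);
translate([480, 410, 101]) cube([104, 16, 1510]);
translate([614, 410, 101]) cube([104, 16, 1510]);
translate([748, 410, 101]) cube([104, 16, 1510]);
translate([882, 410, 101]) cube([104, 16, 1510]);
translate([1016, 410, 101]) cube([104, 16, 1510]);
translate([1150, 410, 101]) cube([104, 16, 1510]);
translate([1284, 410, 101]) cube([104, 16, 1510]);
translate([1418, 410, 101]) cube([104, 16, 1510]);
translate([1552, 410, 101]) cube([104, 16, 1510]);
translate([1686, 410, 101]) cube([104, 16, 1510]);
translate([1820, 410, 101]) cube([104, 16, 1510]);
translate([1954, 410, 101]) cube([104, 16, 1510]);
translate([2088, 410, 101]) cube([104, 16, 1510]);


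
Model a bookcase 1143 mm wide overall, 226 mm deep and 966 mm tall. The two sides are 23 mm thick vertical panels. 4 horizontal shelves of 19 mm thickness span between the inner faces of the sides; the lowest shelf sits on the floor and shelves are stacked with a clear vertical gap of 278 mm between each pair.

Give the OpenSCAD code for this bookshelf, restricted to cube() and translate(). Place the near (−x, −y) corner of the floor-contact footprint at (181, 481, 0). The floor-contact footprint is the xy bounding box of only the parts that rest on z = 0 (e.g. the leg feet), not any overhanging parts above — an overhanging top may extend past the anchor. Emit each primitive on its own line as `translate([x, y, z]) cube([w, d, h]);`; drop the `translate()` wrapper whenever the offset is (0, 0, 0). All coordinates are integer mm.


translate([181, 481, 0]) cube([23, 226, 966]);
translate([1301, 481, 0]) cube([23, 226, 966]);
translate([204, 481, 0]) cube([1097, 226, 19]);
translate([204, 481, 297]) cube([1097, 226, 19]);
translate([204, 481, 594]) cube([1097, 226, 19]);
translate([204, 481, 891]) cube([1097, 226, 19]);


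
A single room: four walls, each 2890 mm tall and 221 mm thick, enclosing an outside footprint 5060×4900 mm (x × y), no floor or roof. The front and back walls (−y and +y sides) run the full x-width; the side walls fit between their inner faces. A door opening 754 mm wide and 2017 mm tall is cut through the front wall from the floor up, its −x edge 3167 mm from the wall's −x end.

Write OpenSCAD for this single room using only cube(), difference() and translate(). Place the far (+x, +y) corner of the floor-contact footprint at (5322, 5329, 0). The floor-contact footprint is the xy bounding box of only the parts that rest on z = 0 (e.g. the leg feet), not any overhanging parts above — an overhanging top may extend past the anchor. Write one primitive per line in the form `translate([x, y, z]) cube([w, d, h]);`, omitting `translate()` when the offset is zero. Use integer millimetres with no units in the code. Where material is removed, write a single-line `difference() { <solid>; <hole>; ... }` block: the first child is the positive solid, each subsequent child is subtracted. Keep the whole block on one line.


difference() { translate([262, 429, 0]) cube([5060, 221, 2890]); translate([3429, 429, 0]) cube([754, 221, 2017]); }
translate([262, 5108, 0]) cube([5060, 221, 2890]);
translate([262, 650, 0]) cube([221, 4458, 2890]);
translate([5101, 650, 0]) cube([221, 4458, 2890]);


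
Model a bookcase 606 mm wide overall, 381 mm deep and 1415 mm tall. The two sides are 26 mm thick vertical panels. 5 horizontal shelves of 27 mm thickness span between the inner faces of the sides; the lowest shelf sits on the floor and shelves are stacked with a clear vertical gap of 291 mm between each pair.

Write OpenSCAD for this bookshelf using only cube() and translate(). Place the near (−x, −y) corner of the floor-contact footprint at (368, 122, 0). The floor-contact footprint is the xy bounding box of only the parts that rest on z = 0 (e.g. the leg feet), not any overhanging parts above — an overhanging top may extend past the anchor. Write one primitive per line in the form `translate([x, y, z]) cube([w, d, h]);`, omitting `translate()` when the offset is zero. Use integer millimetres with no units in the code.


translate([368, 122, 0]) cube([26, 381, 1415]);
translate([948, 122, 0]) cube([26, 381, 1415]);
translate([394, 122, 0]) cube([554, 381, 27]);
translate([394, 122, 318]) cube([554, 381, 27]);
translate([394, 122, 636]) cube([554, 381, 27]);
translate([394, 122, 954]) cube([554, 381, 27]);
translate([394, 122, 1272]) cube([554, 381, 27]);


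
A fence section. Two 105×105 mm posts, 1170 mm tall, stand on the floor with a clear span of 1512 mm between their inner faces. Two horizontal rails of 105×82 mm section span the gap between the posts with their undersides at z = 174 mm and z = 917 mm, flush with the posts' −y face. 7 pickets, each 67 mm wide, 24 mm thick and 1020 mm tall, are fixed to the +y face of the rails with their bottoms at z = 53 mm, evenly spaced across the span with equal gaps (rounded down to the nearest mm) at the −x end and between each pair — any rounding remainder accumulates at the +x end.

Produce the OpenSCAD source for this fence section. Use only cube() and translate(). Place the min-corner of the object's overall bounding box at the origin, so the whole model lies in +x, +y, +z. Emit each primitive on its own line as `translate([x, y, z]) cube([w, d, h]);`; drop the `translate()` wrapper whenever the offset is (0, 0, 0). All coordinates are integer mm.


cube([105, 105, 1170]);
translate([1617, 0, 0]) cube([105, 105, 1170]);
translate([105, 0, 174]) cube([1512, 105, 82]);
translate([105, 0, 917]) cube([1512, 105, 82]);
translate([235, 105, 53]) cube([67, 24, 1020]);
translate([432, 105, 53]) cube([67, 24, 1020]);
translate([629, 105, 53]) cube([67, 24, 1020]);
translate([826, 105, 53]) cube([67, 24, 1020]);
translate([1023, 105, 53]) cube([67, 24, 1020]);
translate([1220, 105, 53]) cube([67, 24, 1020]);
translate([1417, 105, 53]) cube([67, 24, 1020]);


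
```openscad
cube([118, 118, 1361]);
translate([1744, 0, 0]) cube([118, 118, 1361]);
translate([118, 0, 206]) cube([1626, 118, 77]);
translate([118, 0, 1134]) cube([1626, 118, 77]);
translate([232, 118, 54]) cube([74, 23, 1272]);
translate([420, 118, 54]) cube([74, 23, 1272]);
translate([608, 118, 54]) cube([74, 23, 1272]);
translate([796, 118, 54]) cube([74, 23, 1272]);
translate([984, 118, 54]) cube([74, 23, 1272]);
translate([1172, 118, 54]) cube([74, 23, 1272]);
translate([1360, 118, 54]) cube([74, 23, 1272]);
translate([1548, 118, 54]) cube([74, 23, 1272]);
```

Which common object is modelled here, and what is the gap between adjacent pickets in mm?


A fence section. The picket gap is 114 mm.

Two posts, two rails, 8 pickets — a fence section. Span 1626 mm holds 8 pickets of 74 mm with 9 equal gaps: ⌊(1626 − 8·74) / 9⌋ = 114 mm.


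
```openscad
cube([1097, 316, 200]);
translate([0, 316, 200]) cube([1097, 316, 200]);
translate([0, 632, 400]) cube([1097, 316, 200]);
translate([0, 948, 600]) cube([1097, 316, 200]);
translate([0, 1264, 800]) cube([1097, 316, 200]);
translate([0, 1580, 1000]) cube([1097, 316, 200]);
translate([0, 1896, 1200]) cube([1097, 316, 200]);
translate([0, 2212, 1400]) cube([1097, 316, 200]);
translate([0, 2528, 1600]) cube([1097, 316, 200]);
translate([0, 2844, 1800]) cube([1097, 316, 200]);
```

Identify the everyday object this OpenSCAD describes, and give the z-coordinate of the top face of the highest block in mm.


A staircase. The total rise is 2000 mm.

10 identical blocks, each offset up and back from the previous — a staircase. Each step is 200 mm tall and there are 10 of them, so the total rise is 10 × 200 = 2000 mm.


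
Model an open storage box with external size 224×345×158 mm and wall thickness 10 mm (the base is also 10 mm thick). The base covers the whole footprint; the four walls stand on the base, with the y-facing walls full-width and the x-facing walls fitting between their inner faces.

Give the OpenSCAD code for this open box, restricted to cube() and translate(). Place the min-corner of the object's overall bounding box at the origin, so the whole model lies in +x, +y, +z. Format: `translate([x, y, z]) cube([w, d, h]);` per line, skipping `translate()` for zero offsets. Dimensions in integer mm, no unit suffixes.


cube([224, 345, 10]);
translate([0, 0, 10]) cube([224, 10, 148]);
translate([0, 335, 10]) cube([224, 10, 148]);
translate([0, 10, 10]) cube([10, 325, 148]);
translate([214, 10, 10]) cube([10, 325, 148]);


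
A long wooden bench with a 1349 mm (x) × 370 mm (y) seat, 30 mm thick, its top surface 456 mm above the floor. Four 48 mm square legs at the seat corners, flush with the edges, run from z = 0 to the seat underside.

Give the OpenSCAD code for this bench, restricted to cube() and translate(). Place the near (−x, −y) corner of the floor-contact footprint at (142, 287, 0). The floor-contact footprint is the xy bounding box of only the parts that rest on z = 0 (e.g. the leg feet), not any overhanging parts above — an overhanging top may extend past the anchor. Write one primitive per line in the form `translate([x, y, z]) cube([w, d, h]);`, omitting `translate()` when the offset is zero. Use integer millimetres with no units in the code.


translate([142, 287, 426]) cube([1349, 370, 30]);
translate([142, 287, 0]) cube([48, 48, 426]);
translate([142, 609, 0]) cube([48, 48, 426]);
translate([1443, 287, 0]) cube([48, 48, 426]);
translate([1443, 609, 0]) cube([48, 48, 426]);


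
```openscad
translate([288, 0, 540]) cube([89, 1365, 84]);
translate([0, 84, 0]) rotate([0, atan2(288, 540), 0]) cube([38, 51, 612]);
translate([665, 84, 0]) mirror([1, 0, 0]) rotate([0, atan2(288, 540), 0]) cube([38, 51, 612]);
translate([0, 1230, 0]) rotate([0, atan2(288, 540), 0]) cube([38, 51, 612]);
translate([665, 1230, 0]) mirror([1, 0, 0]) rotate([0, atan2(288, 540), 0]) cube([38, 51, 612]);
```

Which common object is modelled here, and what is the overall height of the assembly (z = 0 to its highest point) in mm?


A sawhorse. The overall height is 624 mm.

A beam across two mirrored pairs of raked legs — a sawhorse. The beam's underside is at z = 540 (matching the legs' vertical rise in atan2(288, 540)) and the beam is 84 mm tall, so its top is at 540 + 84 = 624 mm. The raked legs top out at the beam's underside, so that is the highest point.


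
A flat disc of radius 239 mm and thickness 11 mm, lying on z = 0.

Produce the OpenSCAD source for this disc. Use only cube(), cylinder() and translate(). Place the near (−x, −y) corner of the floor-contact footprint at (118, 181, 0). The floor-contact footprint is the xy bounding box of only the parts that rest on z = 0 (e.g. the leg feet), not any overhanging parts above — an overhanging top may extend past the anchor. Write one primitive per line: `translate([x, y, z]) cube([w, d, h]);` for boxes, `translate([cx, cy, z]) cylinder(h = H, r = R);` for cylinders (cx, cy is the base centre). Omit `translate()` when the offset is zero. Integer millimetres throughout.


translate([357, 420, 0]) cylinder(h = 11, r = 239);


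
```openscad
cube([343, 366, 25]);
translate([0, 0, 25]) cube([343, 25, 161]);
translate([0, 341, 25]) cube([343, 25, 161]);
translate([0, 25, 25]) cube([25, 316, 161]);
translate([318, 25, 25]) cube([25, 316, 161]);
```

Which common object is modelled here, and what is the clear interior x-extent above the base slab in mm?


An open box. The internal width is 293 mm.

A 343×366 base slab with four walls standing on it — an open box. The base is 343 mm wide and the walls are 25 mm thick, so the internal width is 343 − 2 × 25 = 293 mm.


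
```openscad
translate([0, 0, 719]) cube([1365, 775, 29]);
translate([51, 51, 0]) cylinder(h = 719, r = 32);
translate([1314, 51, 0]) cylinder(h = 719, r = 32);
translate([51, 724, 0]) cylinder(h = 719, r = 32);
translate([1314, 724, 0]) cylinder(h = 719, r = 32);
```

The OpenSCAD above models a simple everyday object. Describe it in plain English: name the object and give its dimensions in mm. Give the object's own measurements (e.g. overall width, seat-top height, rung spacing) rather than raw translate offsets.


A rectangular dining table. The top is 1365×775×29 mm with its upper surface at z = 748 mm. It stands on four round legs of 64 mm diameter, each leg's bounding box inset 19 mm from the nearest pair of top edges, running from the floor to the underside of the top.


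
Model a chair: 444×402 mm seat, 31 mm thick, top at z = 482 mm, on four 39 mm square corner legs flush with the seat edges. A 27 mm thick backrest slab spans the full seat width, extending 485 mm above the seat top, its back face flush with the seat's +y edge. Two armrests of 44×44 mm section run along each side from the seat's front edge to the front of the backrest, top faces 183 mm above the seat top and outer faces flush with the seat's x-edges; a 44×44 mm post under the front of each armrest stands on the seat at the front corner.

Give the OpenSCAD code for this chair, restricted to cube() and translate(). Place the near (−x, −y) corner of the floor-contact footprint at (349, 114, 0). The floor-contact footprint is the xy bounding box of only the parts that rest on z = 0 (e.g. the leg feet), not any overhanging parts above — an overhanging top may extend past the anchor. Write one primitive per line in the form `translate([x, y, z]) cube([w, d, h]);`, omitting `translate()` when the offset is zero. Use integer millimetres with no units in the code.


translate([349, 114, 451]) cube([444, 402, 31]);
translate([349, 114, 0]) cube([39, 39, 451]);
translate([754, 114, 0]) cube([39, 39, 451]);
translate([349, 477, 0]) cube([39, 39, 451]);
translate([754, 477, 0]) cube([39, 39, 451]);
translate([349, 489, 482]) cube([444, 27, 485]);
translate([349, 114, 621]) cube([44, 375, 44]);
translate([749, 114, 621]) cube([44, 375, 44]);
translate([349, 114, 482]) cube([44, 44, 139]);
translate([749, 114, 482]) cube([44, 44, 139]);


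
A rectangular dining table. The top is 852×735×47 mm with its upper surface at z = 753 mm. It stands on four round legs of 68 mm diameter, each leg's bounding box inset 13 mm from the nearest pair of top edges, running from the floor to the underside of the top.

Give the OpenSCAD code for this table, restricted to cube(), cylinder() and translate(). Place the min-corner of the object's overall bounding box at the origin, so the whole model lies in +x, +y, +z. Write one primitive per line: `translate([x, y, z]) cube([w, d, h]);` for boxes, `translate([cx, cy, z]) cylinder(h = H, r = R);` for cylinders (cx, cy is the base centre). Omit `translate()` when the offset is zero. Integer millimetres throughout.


translate([0, 0, 706]) cube([852, 735, 47]);
translate([47, 47, 0]) cylinder(h = 706, r = 34);
translate([805, 47, 0]) cylinder(h = 706, r = 34);
translate([47, 688, 0]) cylinder(h = 706, r = 34);
translate([805, 688, 0]) cylinder(h = 706, r = 34);


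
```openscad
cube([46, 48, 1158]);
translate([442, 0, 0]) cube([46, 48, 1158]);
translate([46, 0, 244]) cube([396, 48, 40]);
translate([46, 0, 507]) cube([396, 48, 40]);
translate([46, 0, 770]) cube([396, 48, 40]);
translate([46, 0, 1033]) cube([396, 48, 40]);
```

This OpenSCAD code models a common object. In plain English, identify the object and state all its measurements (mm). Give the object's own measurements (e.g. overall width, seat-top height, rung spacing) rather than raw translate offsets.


A straight ladder. Two 46×48 mm vertical rails, 1158 mm tall, stand 488 mm apart (outside-to-outside) with their front faces coplanar on the −y side. 4 rungs, each 48 mm deep and 40 mm tall, span between the inner faces of the rails, front faces flush with the rails. The lowest rung's underside is at z = 244 mm and rungs are spaced 263 mm apart (underside to underside).


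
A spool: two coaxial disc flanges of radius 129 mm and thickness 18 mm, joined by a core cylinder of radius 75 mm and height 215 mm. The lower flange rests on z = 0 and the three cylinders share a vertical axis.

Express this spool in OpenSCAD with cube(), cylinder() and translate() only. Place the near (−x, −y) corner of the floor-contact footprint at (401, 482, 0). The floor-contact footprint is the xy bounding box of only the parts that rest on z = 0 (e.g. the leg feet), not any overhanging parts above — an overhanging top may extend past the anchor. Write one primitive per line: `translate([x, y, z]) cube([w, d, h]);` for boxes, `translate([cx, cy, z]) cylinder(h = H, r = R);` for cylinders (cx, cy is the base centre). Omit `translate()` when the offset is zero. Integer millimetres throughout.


translate([530, 611, 0]) cylinder(h = 18, r = 129);
translate([530, 611, 18]) cylinder(h = 215, r = 75);
translate([530, 611, 233]) cylinder(h = 18, r = 129);


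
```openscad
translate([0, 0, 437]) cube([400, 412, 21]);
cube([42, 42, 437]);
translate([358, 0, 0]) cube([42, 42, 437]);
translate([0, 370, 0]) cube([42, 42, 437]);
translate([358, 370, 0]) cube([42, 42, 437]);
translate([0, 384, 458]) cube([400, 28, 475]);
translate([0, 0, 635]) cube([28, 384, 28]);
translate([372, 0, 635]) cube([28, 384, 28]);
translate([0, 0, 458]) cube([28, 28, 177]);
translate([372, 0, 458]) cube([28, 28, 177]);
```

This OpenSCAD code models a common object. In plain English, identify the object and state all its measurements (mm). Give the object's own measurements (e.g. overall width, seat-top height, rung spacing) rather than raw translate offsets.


A chair. The seat is a 400×412×21 mm slab with its top at z = 458 mm, on four 42×42 mm corner legs (flush with the seat edges, standing on z = 0). A flat backrest 28 mm thick, 475 mm tall, spans the full seat width and rises from the seat top along its +y edge, rear face flush with the rear of the seat. Two armrests of 28×28 mm section run along each side from the seat's front edge to the front of the backrest, top faces 205 mm above the seat top and outer faces flush with the seat's x-edges; a 28×28 mm post under the front of each armrest stands on the seat at the front corner.


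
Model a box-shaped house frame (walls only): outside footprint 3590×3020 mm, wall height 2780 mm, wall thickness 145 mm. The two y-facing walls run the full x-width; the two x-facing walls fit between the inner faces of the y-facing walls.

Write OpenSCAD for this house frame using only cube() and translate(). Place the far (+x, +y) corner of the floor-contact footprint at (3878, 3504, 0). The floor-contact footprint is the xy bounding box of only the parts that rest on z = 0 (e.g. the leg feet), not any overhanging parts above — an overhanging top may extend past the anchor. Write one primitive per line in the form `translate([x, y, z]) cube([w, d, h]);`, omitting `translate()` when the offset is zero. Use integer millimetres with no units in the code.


translate([288, 484, 0]) cube([3590, 145, 2780]);
translate([288, 3359, 0]) cube([3590, 145, 2780]);
translate([288, 629, 0]) cube([145, 2730, 2780]);
translate([3733, 629, 0]) cube([145, 2730, 2780]);


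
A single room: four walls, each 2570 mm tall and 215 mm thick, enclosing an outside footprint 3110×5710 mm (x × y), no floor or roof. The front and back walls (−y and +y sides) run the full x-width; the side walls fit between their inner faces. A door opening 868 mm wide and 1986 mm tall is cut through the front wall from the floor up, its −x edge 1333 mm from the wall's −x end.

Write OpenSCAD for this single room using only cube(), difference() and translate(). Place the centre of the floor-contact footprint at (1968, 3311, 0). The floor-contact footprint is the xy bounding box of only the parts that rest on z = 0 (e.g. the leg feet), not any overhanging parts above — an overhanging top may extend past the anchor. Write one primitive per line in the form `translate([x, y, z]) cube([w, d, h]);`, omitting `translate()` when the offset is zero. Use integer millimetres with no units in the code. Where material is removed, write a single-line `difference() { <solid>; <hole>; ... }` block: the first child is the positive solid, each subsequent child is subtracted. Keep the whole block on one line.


difference() { translate([413, 456, 0]) cube([3110, 215, 2570]); translate([1746, 456, 0]) cube([868, 215, 1986]); }
translate([413, 5951, 0]) cube([3110, 215, 2570]);
translate([413, 671, 0]) cube([215, 5280, 2570]);
translate([3308, 671, 0]) cube([215, 5280, 2570]);


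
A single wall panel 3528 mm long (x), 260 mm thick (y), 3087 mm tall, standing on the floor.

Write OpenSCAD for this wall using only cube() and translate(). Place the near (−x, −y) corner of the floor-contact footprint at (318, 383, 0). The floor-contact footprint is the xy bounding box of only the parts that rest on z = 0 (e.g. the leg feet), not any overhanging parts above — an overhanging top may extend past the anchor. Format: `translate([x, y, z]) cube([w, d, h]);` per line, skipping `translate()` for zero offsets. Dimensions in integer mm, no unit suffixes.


translate([318, 383, 0]) cube([3528, 260, 3087]);


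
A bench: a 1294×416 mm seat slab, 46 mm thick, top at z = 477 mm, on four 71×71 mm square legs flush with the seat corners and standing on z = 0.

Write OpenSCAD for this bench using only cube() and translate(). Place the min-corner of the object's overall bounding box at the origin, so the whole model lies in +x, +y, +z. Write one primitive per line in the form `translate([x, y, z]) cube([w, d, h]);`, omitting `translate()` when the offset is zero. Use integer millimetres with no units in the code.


translate([0, 0, 431]) cube([1294, 416, 46]);
cube([71, 71, 431]);
translate([0, 345, 0]) cube([71, 71, 431]);
translate([1223, 0, 0]) cube([71, 71, 431]);
translate([1223, 345, 0]) cube([71, 71, 431]);


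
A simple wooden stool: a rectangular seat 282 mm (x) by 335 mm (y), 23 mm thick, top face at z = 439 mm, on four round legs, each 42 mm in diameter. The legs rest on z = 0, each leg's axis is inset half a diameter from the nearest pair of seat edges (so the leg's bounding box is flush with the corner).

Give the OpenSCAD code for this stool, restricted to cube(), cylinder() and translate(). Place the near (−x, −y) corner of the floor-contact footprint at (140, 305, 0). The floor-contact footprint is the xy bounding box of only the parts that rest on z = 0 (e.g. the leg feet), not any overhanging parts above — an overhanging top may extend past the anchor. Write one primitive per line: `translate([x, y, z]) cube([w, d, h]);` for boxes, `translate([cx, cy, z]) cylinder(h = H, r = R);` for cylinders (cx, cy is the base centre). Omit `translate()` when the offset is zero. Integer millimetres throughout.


// leg_h = 439 - 23 = 416
translate([140, 305, 416]) cube([282, 335, 23]);
translate([161, 326, 0]) cylinder(h = 416, r = 21);
translate([401, 326, 0]) cylinder(h = 416, r = 21);
translate([161, 619, 0]) cylinder(h = 416, r = 21);
translate([401, 619, 0]) cylinder(h = 416, r = 21);


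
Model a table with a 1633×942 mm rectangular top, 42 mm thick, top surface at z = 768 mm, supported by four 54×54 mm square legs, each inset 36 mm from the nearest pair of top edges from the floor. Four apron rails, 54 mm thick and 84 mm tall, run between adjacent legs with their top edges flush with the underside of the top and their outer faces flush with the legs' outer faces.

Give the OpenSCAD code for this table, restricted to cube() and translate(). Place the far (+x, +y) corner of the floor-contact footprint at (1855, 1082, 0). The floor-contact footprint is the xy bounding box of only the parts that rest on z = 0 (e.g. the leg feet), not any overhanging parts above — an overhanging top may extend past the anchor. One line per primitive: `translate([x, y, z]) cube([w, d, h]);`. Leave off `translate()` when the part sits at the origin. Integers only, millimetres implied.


// leg_h = 768 - 42 = 726
// apron z = 726 - 84 = 642
translate([258, 176, 726]) cube([1633, 942, 42]);
translate([294, 212, 0]) cube([54, 54, 726]);
translate([1801, 212, 0]) cube([54, 54, 726]);
translate([294, 1028, 0]) cube([54, 54, 726]);
translate([1801, 1028, 0]) cube([54, 54, 726]);
translate([348, 212, 642]) cube([1453, 54, 84]);
translate([348, 1028, 642]) cube([1453, 54, 84]);
translate([294, 266, 642]) cube([54, 762, 84]);
translate([1801, 266, 642]) cube([54, 762, 84]);


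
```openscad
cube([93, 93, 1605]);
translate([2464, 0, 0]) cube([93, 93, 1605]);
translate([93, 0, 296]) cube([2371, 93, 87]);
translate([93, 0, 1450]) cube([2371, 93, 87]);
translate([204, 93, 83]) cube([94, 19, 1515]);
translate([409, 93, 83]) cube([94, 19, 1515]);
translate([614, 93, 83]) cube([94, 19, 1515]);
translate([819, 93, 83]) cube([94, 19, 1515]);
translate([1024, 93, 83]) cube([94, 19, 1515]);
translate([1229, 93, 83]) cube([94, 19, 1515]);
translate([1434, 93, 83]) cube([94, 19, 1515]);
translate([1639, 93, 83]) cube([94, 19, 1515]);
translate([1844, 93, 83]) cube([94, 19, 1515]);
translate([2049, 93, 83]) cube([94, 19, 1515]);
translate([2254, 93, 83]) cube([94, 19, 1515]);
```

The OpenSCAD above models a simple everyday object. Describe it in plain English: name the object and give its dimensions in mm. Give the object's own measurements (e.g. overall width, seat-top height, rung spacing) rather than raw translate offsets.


A fence section. Two 93×93 mm posts, 1605 mm tall, stand on the floor with a clear span of 2371 mm between their inner faces. Two horizontal rails of 93×87 mm section span the gap between the posts with their undersides at z = 296 mm and z = 1450 mm, flush with the posts' −y face. 11 pickets, each 94 mm wide, 19 mm thick and 1515 mm tall, are fixed to the +y face of the rails with their bottoms at z = 83 mm, spaced across the span with a 111 mm gap after the −x post and between neighbouring pickets, with 116 mm left before the +x post.
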